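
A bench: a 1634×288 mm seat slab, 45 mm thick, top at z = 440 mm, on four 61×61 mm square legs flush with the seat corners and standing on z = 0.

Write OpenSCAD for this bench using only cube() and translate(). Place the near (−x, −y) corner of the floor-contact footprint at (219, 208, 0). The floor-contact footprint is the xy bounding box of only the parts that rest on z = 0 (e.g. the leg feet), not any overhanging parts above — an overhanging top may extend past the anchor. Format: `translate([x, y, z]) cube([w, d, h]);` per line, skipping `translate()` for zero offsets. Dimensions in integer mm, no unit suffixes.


translate([219, 208, 395]) cube([1634, 288, 45]);
translate([219, 208, 0]) cube([61, 61, 395]);
translate([219, 435, 0]) cube([61, 61, 395]);
translate([1792, 208, 0]) cube([61, 61, 395]);
translate([1792, 435, 0]) cube([61, 61, 395]);


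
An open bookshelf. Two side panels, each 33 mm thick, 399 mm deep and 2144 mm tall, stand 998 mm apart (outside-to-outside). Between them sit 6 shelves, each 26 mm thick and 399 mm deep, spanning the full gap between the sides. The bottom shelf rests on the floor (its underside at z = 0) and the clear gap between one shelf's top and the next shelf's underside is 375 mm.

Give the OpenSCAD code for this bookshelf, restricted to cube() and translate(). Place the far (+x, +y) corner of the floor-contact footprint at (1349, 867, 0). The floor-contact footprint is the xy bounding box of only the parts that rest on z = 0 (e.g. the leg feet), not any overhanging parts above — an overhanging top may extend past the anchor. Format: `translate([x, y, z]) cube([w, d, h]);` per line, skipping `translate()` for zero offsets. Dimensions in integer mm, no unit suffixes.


translate([351, 468, 0]) cube([33, 399, 2144]);
translate([1316, 468, 0]) cube([33, 399, 2144]);
translate([384, 468, 0]) cube([932, 399, 26]);
translate([384, 468, 401]) cube([932, 399, 26]);
translate([384, 468, 802]) cube([932, 399, 26]);
translate([384, 468, 1203]) cube([932, 399, 26]);
translate([384, 468, 1604]) cube([932, 399, 26]);
translate([384, 468, 2005]) cube([932, 399, 26]);


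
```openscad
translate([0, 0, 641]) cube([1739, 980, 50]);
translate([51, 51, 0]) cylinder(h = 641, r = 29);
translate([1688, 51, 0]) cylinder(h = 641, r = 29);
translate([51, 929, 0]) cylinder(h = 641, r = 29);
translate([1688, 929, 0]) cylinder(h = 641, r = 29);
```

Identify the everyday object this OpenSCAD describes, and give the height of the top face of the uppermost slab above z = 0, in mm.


A table. The table height is 691 mm.

A 1739×980×50 slab sits at z = 641 on four Ø58 mm round legs — a table. The top surface is at 641 + 50 = 691 mm.


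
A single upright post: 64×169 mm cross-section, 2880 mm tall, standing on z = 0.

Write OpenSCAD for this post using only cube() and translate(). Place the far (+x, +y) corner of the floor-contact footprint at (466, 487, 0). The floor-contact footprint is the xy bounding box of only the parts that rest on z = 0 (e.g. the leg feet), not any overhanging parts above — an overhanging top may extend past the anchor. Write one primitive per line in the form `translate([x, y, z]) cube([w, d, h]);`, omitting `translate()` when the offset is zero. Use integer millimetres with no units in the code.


translate([402, 318, 0]) cube([64, 169, 2880]);


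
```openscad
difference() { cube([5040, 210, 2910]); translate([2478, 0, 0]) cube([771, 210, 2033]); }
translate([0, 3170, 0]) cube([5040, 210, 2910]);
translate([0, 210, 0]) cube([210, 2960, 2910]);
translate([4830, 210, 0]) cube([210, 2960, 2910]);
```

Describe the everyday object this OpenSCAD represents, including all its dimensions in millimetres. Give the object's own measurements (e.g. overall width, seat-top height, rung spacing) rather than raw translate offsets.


A single room: four walls, each 2910 mm tall and 210 mm thick, enclosing an outside footprint 5040×3380 mm (x × y), no floor or roof. The front and back walls (−y and +y sides) run the full x-width; the side walls fit between their inner faces. A door opening 771 mm wide and 2033 mm tall is cut through the front wall from the floor up, its −x edge 2478 mm from the wall's −x end.


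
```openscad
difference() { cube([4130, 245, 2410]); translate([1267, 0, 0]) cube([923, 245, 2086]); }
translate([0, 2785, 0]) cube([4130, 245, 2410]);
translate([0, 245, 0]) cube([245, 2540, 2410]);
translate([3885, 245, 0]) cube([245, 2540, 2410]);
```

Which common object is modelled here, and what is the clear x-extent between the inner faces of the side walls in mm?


A single room. The interior width is 3640 mm.

Four walls enclosing a rectangle with a door in the front wall — a room. Outside width 4130 minus two 245 mm walls gives 3640 mm.


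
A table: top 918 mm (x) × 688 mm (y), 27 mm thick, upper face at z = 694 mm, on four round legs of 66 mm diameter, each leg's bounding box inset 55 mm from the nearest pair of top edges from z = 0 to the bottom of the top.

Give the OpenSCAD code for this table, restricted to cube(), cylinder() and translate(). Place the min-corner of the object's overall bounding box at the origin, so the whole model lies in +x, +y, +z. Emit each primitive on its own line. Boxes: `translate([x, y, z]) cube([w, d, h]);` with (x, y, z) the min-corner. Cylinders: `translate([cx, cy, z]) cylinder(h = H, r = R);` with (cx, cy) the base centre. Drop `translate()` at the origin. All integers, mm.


// leg_h = 694 - 27 = 667
translate([0, 0, 667]) cube([918, 688, 27]);
translate([88, 88, 0]) cylinder(h = 667, r = 33);
translate([830, 88, 0]) cylinder(h = 667, r = 33);
translate([88, 600, 0]) cylinder(h = 667, r = 33);
translate([830, 600, 0]) cylinder(h = 667, r = 33);


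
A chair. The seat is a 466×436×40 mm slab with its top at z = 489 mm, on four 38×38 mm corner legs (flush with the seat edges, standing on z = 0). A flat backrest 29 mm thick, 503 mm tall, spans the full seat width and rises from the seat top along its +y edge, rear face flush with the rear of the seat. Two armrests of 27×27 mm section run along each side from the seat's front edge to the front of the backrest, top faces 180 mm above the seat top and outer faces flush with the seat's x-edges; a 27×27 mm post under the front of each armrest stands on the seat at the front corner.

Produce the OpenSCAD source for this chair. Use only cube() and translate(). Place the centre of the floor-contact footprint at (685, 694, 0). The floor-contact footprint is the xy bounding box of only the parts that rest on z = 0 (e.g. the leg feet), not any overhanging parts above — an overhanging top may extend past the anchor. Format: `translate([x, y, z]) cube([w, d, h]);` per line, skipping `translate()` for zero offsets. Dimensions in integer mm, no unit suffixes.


translate([452, 476, 449]) cube([466, 436, 40]);
translate([452, 476, 0]) cube([38, 38, 449]);
translate([880, 476, 0]) cube([38, 38, 449]);
translate([452, 874, 0]) cube([38, 38, 449]);
translate([880, 874, 0]) cube([38, 38, 449]);
translate([452, 883, 489]) cube([466, 29, 503]);
translate([452, 476, 642]) cube([27, 407, 27]);
translate([891, 476, 642]) cube([27, 407, 27]);
translate([452, 476, 489]) cube([27, 27, 153]);
translate([891, 476, 489]) cube([27, 27, 153]);


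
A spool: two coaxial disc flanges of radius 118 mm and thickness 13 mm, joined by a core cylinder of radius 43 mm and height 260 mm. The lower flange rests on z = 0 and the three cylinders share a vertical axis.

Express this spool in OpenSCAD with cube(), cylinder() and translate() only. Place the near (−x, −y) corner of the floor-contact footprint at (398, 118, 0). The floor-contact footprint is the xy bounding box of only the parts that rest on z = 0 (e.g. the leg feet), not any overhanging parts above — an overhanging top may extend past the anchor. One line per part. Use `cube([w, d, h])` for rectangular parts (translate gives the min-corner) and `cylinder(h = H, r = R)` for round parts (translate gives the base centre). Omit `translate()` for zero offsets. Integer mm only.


translate([516, 236, 0]) cylinder(h = 13, r = 118);
translate([516, 236, 13]) cylinder(h = 260, r = 43);
translate([516, 236, 273]) cylinder(h = 13, r = 118);


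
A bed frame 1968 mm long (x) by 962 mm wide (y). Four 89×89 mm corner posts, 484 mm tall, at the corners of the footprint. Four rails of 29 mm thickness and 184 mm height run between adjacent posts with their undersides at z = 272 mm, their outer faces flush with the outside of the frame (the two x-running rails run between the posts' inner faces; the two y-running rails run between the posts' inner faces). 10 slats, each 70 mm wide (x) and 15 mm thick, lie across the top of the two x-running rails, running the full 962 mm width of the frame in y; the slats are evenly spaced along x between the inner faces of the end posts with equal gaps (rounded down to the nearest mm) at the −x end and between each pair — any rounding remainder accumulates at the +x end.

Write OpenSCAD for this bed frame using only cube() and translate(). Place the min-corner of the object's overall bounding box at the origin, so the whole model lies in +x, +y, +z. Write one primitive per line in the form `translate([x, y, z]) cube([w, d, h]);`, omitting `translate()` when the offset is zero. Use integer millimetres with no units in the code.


cube([89, 89, 484]);
translate([0, 873, 0]) cube([89, 89, 484]);
translate([1879, 0, 0]) cube([89, 89, 484]);
translate([1879, 873, 0]) cube([89, 89, 484]);
translate([89, 0, 272]) cube([1790, 29, 184]);
translate([89, 933, 272]) cube([1790, 29, 184]);
translate([0, 89, 272]) cube([29, 784, 184]);
translate([1939, 89, 272]) cube([29, 784, 184]);
translate([188, 0, 456]) cube([70, 962, 15]);
translate([357, 0, 456]) cube([70, 962, 15]);
translate([526, 0, 456]) cube([70, 962, 15]);
translate([695, 0, 456]) cube([70, 962, 15]);
translate([864, 0, 456]) cube([70, 962, 15]);
translate([1033, 0, 456]) cube([70, 962, 15]);
translate([1202, 0, 456]) cube([70, 962, 15]);
translate([1371, 0, 456]) cube([70, 962, 15]);
translate([1540, 0, 456]) cube([70, 962, 15]);
translate([1709, 0, 456]) cube([70, 962, 15]);


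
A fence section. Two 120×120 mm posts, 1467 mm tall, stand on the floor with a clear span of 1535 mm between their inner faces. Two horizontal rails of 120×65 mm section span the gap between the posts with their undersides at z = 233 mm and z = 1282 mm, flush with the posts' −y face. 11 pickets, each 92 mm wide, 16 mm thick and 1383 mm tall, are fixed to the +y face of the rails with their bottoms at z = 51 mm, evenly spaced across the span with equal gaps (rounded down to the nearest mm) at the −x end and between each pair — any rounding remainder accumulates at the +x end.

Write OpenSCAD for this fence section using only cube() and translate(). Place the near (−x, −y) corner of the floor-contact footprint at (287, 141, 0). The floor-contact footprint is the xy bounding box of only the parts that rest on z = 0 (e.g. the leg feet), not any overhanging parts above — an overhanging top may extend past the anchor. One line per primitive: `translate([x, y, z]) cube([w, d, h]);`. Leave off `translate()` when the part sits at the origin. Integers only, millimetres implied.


translate([287, 141, 0]) cube([120, 120, 1467]);
translate([1942, 141, 0]) cube([120, 120, 1467]);
translate([407, 141, 233]) cube([1535, 120, 65]);
translate([407, 141, 1282]) cube([1535, 120, 65]);
translate([450, 261, 51]) cube([92, 16, 1383]);
translate([585, 261, 51]) cube([92, 16, 1383]);
translate([720, 261, 51]) cube([92, 16, 1383]);
translate([855, 261, 51]) cube([92, 16, 1383]);
translate([990, 261, 51]) cube([92, 16, 1383]);
translate([1125, 261, 51]) cube([92, 16, 1383]);
translate([1260, 261, 51]) cube([92, 16, 1383]);
translate([1395, 261, 51]) cube([92, 16, 1383]);
translate([1530, 261, 51]) cube([92, 16, 1383]);
translate([1665, 261, 51]) cube([92, 16, 1383]);
translate([1800, 261, 51]) cube([92, 16, 1383]);


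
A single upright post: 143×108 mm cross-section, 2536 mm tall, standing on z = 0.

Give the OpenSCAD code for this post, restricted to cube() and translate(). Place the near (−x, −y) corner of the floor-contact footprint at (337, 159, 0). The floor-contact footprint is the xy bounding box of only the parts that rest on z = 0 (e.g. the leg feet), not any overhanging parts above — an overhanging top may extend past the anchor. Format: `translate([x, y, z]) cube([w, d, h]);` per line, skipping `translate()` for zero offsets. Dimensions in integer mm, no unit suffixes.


translate([337, 159, 0]) cube([143, 108, 2536]);


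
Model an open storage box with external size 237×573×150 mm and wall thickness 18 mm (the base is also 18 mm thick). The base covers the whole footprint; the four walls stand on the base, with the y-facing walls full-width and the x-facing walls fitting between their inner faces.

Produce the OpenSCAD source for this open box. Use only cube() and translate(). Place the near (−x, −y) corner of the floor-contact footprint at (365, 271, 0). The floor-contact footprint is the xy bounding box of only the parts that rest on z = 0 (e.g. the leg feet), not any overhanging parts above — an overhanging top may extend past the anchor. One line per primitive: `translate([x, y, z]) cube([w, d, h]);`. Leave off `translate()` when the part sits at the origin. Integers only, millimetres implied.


translate([365, 271, 0]) cube([237, 573, 18]);
translate([365, 271, 18]) cube([237, 18, 132]);
translate([365, 826, 18]) cube([237, 18, 132]);
translate([365, 289, 18]) cube([18, 537, 132]);
translate([584, 289, 18]) cube([18, 537, 132]);


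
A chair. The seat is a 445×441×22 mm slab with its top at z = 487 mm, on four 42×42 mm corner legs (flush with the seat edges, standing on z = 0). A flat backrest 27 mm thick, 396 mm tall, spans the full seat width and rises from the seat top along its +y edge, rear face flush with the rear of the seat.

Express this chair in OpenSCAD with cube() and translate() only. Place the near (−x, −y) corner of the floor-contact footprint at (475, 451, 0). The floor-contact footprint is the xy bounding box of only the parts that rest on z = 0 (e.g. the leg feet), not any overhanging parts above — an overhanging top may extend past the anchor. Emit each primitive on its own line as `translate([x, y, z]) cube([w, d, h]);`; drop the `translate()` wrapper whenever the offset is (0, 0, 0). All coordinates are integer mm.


translate([475, 451, 465]) cube([445, 441, 22]);
translate([475, 451, 0]) cube([42, 42, 465]);
translate([878, 451, 0]) cube([42, 42, 465]);
translate([475, 850, 0]) cube([42, 42, 465]);
translate([878, 850, 0]) cube([42, 42, 465]);
translate([475, 865, 487]) cube([445, 27, 396]);


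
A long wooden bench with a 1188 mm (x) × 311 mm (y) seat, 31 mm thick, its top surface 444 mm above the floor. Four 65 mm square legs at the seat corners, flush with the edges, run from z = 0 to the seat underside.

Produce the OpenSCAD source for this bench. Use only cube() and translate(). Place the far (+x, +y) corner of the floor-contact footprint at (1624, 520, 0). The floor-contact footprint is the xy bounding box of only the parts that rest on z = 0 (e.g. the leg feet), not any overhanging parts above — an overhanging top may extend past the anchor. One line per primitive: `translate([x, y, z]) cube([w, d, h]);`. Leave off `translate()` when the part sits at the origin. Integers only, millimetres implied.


translate([436, 209, 413]) cube([1188, 311, 31]);
translate([436, 209, 0]) cube([65, 65, 413]);
translate([436, 455, 0]) cube([65, 65, 413]);
translate([1559, 209, 0]) cube([65, 65, 413]);
translate([1559, 455, 0]) cube([65, 65, 413]);


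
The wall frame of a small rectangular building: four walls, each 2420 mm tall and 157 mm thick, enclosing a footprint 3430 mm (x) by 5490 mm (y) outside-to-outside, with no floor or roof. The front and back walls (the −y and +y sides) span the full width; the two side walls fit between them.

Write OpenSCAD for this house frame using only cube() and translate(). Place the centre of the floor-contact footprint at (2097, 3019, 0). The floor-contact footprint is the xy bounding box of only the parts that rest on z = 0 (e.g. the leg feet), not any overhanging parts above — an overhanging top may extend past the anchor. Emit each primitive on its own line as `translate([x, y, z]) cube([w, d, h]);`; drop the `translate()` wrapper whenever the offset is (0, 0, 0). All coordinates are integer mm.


translate([382, 274, 0]) cube([3430, 157, 2420]);
translate([382, 5607, 0]) cube([3430, 157, 2420]);
translate([382, 431, 0]) cube([157, 5176, 2420]);
translate([3655, 431, 0]) cube([157, 5176, 2420]);


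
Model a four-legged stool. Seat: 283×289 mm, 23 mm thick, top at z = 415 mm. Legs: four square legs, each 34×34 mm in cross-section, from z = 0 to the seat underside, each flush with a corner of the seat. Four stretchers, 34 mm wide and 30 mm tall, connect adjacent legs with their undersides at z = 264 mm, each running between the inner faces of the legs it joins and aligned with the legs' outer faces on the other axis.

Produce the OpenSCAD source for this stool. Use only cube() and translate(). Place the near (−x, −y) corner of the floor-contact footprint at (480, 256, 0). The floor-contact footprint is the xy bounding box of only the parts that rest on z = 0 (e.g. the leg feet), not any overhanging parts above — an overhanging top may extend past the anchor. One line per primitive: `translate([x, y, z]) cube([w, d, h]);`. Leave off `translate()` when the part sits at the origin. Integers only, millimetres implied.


translate([480, 256, 392]) cube([283, 289, 23]);
translate([480, 256, 0]) cube([34, 34, 392]);
translate([729, 256, 0]) cube([34, 34, 392]);
translate([480, 511, 0]) cube([34, 34, 392]);
translate([729, 511, 0]) cube([34, 34, 392]);
translate([514, 256, 264]) cube([215, 34, 30]);
translate([514, 511, 264]) cube([215, 34, 30]);
translate([480, 290, 264]) cube([34, 221, 30]);
translate([729, 290, 264]) cube([34, 221, 30]);


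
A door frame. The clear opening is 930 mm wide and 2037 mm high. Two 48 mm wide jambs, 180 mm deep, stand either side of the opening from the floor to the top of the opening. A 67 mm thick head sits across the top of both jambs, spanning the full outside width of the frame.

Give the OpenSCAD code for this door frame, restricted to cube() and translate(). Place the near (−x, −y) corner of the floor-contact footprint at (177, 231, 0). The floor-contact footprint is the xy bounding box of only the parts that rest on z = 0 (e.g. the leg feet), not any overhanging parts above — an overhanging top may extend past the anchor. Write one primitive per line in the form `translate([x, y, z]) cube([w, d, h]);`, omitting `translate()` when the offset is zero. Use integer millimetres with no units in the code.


translate([177, 231, 0]) cube([48, 180, 2037]);
translate([1155, 231, 0]) cube([48, 180, 2037]);
translate([177, 231, 2037]) cube([1026, 180, 67]);


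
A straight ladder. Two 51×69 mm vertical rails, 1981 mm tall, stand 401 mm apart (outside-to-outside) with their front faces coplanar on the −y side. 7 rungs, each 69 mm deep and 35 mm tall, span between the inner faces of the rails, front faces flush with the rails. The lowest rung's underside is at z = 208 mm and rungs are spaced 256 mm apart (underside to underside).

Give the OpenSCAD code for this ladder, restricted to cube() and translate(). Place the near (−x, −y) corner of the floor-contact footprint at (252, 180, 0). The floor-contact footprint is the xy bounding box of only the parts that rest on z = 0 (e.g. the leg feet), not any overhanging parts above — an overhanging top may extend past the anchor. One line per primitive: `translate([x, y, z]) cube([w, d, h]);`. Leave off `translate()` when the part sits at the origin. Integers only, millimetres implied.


translate([252, 180, 0]) cube([51, 69, 1981]);
translate([602, 180, 0]) cube([51, 69, 1981]);
translate([303, 180, 208]) cube([299, 69, 35]);
translate([303, 180, 464]) cube([299, 69, 35]);
translate([303, 180, 720]) cube([299, 69, 35]);
translate([303, 180, 976]) cube([299, 69, 35]);
translate([303, 180, 1232]) cube([299, 69, 35]);
translate([303, 180, 1488]) cube([299, 69, 35]);
translate([303, 180, 1744]) cube([299, 69, 35]);


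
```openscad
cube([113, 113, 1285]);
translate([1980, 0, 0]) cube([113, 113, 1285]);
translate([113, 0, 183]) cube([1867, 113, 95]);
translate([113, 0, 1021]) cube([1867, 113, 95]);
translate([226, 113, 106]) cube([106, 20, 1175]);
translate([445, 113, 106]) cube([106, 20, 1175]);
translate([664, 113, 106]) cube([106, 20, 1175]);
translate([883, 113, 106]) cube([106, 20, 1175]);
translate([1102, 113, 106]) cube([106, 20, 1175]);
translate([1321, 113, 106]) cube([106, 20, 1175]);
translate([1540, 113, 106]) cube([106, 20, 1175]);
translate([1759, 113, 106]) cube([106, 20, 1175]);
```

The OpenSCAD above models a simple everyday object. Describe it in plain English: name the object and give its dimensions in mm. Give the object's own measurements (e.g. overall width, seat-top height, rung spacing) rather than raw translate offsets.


A fence section. Two 113×113 mm posts, 1285 mm tall, stand on the floor with a clear span of 1867 mm between their inner faces. Two horizontal rails of 113×95 mm section span the gap between the posts with their undersides at z = 183 mm and z = 1021 mm, flush with the posts' −y face. 8 pickets, each 106 mm wide, 20 mm thick and 1175 mm tall, are fixed to the +y face of the rails with their bottoms at z = 106 mm, spaced across the span with a 113 mm gap after the −x post and between neighbouring pickets, with 115 mm left before the +x post.


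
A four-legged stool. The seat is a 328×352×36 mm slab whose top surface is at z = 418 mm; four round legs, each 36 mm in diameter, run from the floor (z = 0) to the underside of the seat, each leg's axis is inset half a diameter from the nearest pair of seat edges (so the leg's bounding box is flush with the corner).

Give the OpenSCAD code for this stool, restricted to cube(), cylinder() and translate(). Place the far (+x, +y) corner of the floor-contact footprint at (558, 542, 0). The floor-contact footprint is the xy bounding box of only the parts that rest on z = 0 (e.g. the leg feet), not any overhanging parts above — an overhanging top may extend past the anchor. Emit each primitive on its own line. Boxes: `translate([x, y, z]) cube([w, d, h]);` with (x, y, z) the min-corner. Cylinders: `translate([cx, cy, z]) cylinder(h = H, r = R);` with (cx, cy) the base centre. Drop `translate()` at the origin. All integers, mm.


// leg_h = 418 - 36 = 382
translate([230, 190, 382]) cube([328, 352, 36]);
translate([248, 208, 0]) cylinder(h = 382, r = 18);
translate([540, 208, 0]) cylinder(h = 382, r = 18);
translate([248, 524, 0]) cylinder(h = 382, r = 18);
translate([540, 524, 0]) cylinder(h = 382, r = 18);


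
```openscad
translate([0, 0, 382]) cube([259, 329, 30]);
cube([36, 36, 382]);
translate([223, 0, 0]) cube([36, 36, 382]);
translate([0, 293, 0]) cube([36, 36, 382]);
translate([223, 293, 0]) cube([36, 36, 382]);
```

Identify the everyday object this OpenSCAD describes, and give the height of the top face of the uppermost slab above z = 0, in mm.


A stool. The seat height is 412 mm.

A 259×329×30 slab at z = 382 on four corner posts — a stool. The seat top is 382 + 30 = 412 mm.


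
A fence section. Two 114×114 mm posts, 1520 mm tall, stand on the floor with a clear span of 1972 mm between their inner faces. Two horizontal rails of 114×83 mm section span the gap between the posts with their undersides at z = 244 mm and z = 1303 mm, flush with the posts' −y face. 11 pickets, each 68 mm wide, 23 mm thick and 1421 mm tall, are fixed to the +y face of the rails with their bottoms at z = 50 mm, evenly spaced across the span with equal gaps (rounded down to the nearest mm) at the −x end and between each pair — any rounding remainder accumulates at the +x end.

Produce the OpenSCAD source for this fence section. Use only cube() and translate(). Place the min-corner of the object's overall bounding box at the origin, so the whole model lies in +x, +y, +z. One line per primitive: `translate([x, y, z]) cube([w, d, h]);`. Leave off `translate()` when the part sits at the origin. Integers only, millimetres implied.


cube([114, 114, 1520]);
translate([2086, 0, 0]) cube([114, 114, 1520]);
translate([114, 0, 244]) cube([1972, 114, 83]);
translate([114, 0, 1303]) cube([1972, 114, 83]);
translate([216, 114, 50]) cube([68, 23, 1421]);
translate([386, 114, 50]) cube([68, 23, 1421]);
translate([556, 114, 50]) cube([68, 23, 1421]);
translate([726, 114, 50]) cube([68, 23, 1421]);
translate([896, 114, 50]) cube([68, 23, 1421]);
translate([1066, 114, 50]) cube([68, 23, 1421]);
translate([1236, 114, 50]) cube([68, 23, 1421]);
translate([1406, 114, 50]) cube([68, 23, 1421]);
translate([1576, 114, 50]) cube([68, 23, 1421]);
translate([1746, 114, 50]) cube([68, 23, 1421]);
translate([1916, 114, 50]) cube([68, 23, 1421]);


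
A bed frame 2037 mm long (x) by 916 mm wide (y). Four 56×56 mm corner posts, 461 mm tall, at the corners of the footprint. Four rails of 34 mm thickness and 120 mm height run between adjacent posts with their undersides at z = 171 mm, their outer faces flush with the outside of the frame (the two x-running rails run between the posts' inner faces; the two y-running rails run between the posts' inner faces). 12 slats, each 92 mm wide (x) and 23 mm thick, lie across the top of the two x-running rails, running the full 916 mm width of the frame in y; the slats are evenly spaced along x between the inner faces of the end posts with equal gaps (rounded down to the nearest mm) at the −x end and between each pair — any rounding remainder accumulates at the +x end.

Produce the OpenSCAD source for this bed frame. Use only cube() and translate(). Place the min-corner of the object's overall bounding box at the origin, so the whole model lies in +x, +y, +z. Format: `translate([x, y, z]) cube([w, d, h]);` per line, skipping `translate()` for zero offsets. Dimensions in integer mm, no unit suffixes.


cube([56, 56, 461]);
translate([0, 860, 0]) cube([56, 56, 461]);
translate([1981, 0, 0]) cube([56, 56, 461]);
translate([1981, 860, 0]) cube([56, 56, 461]);
translate([56, 0, 171]) cube([1925, 34, 120]);
translate([56, 882, 171]) cube([1925, 34, 120]);
translate([0, 56, 171]) cube([34, 804, 120]);
translate([2003, 56, 171]) cube([34, 804, 120]);
translate([119, 0, 291]) cube([92, 916, 23]);
translate([274, 0, 291]) cube([92, 916, 23]);
translate([429, 0, 291]) cube([92, 916, 23]);
translate([584, 0, 291]) cube([92, 916, 23]);
translate([739, 0, 291]) cube([92, 916, 23]);
translate([894, 0, 291]) cube([92, 916, 23]);
translate([1049, 0, 291]) cube([92, 916, 23]);
translate([1204, 0, 291]) cube([92, 916, 23]);
translate([1359, 0, 291]) cube([92, 916, 23]);
translate([1514, 0, 291]) cube([92, 916, 23]);
translate([1669, 0, 291]) cube([92, 916, 23]);
translate([1824, 0, 291]) cube([92, 916, 23]);


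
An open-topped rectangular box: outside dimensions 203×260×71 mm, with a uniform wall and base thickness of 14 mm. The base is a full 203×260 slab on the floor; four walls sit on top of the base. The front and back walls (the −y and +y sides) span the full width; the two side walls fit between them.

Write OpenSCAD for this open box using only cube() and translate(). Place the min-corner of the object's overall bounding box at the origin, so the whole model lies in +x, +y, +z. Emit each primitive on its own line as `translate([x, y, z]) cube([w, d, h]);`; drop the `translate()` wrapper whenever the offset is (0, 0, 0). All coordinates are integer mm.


cube([203, 260, 14]);
translate([0, 0, 14]) cube([203, 14, 57]);
translate([0, 246, 14]) cube([203, 14, 57]);
translate([0, 14, 14]) cube([14, 232, 57]);
translate([189, 14, 14]) cube([14, 232, 57]);


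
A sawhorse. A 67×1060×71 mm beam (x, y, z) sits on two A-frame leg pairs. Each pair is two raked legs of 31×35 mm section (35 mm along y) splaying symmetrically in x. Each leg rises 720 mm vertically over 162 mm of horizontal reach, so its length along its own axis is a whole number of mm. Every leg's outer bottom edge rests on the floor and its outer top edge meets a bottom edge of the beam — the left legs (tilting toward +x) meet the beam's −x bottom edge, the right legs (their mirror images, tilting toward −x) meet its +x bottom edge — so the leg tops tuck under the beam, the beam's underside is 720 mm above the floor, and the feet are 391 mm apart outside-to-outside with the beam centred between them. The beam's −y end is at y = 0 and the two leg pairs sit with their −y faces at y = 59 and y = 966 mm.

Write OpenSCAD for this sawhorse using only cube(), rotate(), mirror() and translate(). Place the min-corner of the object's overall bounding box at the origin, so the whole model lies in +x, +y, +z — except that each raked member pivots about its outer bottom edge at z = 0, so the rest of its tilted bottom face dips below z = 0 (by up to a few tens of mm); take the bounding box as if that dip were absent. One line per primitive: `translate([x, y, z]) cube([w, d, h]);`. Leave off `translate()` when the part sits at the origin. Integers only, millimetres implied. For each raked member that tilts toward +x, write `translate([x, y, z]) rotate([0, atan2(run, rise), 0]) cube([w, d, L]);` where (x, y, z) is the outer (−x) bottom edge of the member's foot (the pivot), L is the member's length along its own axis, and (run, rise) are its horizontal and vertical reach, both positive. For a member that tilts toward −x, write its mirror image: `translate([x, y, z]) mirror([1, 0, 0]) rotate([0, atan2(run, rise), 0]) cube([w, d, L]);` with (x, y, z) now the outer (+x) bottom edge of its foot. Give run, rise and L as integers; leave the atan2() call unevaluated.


// leg length = √(162² + 720²) = 738
// right-leg outer foot x = 2·162 + 67 = 391
// beam min-corner = (162, 0, 720)
translate([162, 0, 720]) cube([67, 1060, 71]);
translate([0, 59, 0]) rotate([0, atan2(162, 720), 0]) cube([31, 35, 738]);
translate([391, 59, 0]) mirror([1, 0, 0]) rotate([0, atan2(162, 720), 0]) cube([31, 35, 738]);
translate([0, 966, 0]) rotate([0, atan2(162, 720), 0]) cube([31, 35, 738]);
translate([391, 966, 0]) mirror([1, 0, 0]) rotate([0, atan2(162, 720), 0]) cube([31, 35, 738]);


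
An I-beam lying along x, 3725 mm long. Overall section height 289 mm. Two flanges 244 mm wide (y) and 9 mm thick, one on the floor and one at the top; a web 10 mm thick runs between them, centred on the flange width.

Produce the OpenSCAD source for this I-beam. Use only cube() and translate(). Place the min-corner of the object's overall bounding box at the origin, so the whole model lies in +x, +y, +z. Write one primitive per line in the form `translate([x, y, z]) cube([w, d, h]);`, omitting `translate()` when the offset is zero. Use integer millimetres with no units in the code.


cube([3725, 244, 9]);
translate([0, 117, 9]) cube([3725, 10, 271]);
translate([0, 0, 280]) cube([3725, 244, 9]);


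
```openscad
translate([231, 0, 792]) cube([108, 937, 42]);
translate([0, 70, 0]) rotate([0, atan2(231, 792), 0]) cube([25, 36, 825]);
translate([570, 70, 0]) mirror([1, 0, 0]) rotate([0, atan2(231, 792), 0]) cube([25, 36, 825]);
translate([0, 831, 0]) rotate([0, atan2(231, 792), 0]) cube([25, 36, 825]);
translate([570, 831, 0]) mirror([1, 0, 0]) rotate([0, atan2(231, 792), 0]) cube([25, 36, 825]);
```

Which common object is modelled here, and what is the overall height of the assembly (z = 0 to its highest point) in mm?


A sawhorse. The overall height is 834 mm.

A beam across two mirrored pairs of raked legs — a sawhorse. The beam's underside is at z = 792 (matching the legs' vertical rise in atan2(231, 792)) and the beam is 42 mm tall, so its top is at 792 + 42 = 834 mm. The raked legs top out at the beam's underside, so that is the highest point.


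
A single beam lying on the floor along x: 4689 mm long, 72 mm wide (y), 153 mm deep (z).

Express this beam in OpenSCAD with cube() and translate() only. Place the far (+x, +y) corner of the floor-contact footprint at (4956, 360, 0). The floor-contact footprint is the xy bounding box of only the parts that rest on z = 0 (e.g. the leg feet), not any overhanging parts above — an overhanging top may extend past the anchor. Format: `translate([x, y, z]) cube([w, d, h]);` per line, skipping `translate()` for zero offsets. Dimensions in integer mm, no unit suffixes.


translate([267, 288, 0]) cube([4689, 72, 153]);


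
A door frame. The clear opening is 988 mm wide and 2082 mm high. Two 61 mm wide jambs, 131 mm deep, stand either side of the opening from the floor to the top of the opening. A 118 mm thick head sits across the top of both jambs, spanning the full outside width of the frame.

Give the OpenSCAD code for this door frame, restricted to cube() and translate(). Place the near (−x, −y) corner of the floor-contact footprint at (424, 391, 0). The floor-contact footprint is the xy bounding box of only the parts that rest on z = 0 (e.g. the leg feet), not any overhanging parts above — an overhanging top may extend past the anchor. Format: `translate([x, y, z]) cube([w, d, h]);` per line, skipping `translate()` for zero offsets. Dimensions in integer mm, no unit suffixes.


translate([424, 391, 0]) cube([61, 131, 2082]);
translate([1473, 391, 0]) cube([61, 131, 2082]);
translate([424, 391, 2082]) cube([1110, 131, 118]);


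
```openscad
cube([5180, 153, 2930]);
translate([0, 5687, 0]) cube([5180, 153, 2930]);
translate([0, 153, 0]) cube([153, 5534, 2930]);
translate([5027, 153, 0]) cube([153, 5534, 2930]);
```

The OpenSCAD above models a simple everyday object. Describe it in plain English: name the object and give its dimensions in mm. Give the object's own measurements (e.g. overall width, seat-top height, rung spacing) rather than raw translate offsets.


The wall frame of a small rectangular building: four walls, each 2930 mm tall and 153 mm thick, enclosing a footprint 5180 mm (x) by 5840 mm (y) outside-to-outside, with no floor or roof. The front and back walls (the −y and +y sides) span the full width; the two side walls fit between them.


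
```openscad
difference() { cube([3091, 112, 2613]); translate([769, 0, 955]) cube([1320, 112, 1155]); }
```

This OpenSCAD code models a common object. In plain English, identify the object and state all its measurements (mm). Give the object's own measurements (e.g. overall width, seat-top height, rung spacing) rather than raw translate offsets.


A wall 3091 mm long (x), 112 mm thick (y), 2613 mm tall, with a rectangular window opening cut through it. The opening is 1320 mm wide and 1155 mm tall; its sill is at z = 955 mm and its near (−x) edge is 769 mm from the wall's −x end. The opening passes through the full wall thickness.


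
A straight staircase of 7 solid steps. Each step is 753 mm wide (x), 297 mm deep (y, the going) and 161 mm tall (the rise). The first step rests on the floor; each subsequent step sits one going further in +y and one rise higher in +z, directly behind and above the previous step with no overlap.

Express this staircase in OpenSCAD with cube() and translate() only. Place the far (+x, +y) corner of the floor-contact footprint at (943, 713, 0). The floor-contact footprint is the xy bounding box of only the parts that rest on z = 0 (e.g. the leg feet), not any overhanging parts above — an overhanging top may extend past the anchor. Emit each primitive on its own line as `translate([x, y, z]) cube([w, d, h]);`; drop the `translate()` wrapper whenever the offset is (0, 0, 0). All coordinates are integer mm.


translate([190, 416, 0]) cube([753, 297, 161]);
translate([190, 713, 161]) cube([753, 297, 161]);
translate([190, 1010, 322]) cube([753, 297, 161]);
translate([190, 1307, 483]) cube([753, 297, 161]);
translate([190, 1604, 644]) cube([753, 297, 161]);
translate([190, 1901, 805]) cube([753, 297, 161]);
translate([190, 2198, 966]) cube([753, 297, 161]);


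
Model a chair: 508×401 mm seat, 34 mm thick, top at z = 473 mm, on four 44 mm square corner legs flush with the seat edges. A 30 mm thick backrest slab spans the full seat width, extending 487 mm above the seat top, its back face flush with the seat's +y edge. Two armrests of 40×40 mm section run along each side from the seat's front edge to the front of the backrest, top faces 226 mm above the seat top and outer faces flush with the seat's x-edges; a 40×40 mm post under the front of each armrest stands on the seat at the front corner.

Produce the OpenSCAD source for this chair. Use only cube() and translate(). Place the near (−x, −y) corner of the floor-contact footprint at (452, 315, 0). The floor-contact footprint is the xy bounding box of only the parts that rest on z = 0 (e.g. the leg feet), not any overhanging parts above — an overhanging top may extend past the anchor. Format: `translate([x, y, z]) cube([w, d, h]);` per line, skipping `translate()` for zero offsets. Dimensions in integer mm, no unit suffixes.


translate([452, 315, 439]) cube([508, 401, 34]);
translate([452, 315, 0]) cube([44, 44, 439]);
translate([916, 315, 0]) cube([44, 44, 439]);
translate([452, 672, 0]) cube([44, 44, 439]);
translate([916, 672, 0]) cube([44, 44, 439]);
translate([452, 686, 473]) cube([508, 30, 487]);
translate([452, 315, 659]) cube([40, 371, 40]);
translate([920, 315, 659]) cube([40, 371, 40]);
translate([452, 315, 473]) cube([40, 40, 186]);
translate([920, 315, 473]) cube([40, 40, 186]);


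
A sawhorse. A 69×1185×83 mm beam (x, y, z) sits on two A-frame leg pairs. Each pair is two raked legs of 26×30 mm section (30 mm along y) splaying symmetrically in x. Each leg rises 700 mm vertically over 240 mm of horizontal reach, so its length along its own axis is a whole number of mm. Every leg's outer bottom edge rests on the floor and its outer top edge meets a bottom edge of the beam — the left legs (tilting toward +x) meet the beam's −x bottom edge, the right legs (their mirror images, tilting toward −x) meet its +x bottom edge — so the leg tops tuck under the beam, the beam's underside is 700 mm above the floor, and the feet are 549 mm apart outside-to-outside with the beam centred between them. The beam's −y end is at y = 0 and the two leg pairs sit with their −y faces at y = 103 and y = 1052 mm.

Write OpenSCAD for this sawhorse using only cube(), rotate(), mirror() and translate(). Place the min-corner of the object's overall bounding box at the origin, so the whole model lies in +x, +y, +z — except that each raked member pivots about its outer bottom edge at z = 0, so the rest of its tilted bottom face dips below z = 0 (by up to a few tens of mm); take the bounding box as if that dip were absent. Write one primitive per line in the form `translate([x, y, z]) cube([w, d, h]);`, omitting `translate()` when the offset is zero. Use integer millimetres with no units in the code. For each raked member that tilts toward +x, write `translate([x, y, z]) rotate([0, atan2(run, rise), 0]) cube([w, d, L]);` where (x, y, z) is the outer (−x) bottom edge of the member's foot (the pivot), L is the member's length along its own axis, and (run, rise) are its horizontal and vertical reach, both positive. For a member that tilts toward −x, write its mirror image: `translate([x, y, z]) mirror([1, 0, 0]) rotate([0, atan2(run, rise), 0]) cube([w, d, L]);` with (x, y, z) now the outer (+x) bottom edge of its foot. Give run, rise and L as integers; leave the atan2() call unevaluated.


// leg length = √(240² + 700²) = 740
// right-leg outer foot x = 2·240 + 69 = 549
// beam min-corner = (240, 0, 700)
translate([240, 0, 700]) cube([69, 1185, 83]);
translate([0, 103, 0]) rotate([0, atan2(240, 700), 0]) cube([26, 30, 740]);
translate([549, 103, 0]) mirror([1, 0, 0]) rotate([0, atan2(240, 700), 0]) cube([26, 30, 740]);
translate([0, 1052, 0]) rotate([0, atan2(240, 700), 0]) cube([26, 30, 740]);
translate([549, 1052, 0]) mirror([1, 0, 0]) rotate([0, atan2(240, 700), 0]) cube([26, 30, 740]);


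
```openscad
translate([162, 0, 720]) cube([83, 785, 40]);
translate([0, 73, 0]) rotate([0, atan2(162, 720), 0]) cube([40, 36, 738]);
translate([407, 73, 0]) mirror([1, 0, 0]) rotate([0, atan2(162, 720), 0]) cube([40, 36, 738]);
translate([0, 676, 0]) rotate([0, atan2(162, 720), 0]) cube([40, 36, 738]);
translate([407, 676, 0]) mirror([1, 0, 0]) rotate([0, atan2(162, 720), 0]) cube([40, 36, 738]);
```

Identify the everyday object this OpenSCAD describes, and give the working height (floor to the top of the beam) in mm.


A sawhorse. The overall height is 760 mm.

A beam across two mirrored pairs of raked legs — a sawhorse. The beam's underside is at z = 720 (matching the legs' vertical rise in atan2(162, 720)) and the beam is 40 mm tall, so its top is at 720 + 40 = 760 mm. The raked legs top out at the beam's underside, so that is the highest point.
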